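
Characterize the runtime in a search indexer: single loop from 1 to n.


Reasoning: one pass through n items
Complexity: O(n)

O(n)


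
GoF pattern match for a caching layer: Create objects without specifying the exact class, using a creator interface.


This matches the Factory Method pattern

Factory Method


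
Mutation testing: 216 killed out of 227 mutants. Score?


Mutation score = killed / total * 100
Mutation score = 216 / 227 * 100
Mutation score = 95.15%

95.15%


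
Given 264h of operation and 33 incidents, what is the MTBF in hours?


Formula: MTBF = Total operating time / Number of failures
MTBF = 264 / 33
MTBF = 8.0 hours

8.0 hours


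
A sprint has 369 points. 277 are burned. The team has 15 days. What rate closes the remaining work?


Formula: Required rate = Remaining points / Days left
Remaining = 369 - 277 = 92 points
Required rate = 92 / 15 = 6.13 points/day

6.13 points/day


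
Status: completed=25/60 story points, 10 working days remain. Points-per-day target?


Formula: Required rate = Remaining points / Days left
Remaining = 60 - 25 = 35 points
Required rate = 35 / 10 = 3.5 points/day

3.5 points/day


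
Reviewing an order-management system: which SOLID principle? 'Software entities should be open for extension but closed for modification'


This describes the Open/Closed Principle (OCP)

Open/Closed Principle (OCP)


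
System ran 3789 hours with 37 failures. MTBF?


Formula: MTBF = Total operating time / Number of failures
MTBF = 3789 / 37
MTBF = 102.41 hours

102.41 hours


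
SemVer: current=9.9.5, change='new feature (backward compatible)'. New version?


Current: 9.9.5
Change category: 'new feature (backward compatible)' → minor bump
SemVer rule: minor bump → increment MINOR, reset PATCH to 0 (MAJOR unchanged)
New: 9.10.0

9.10.0


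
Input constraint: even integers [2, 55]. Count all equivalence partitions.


Constraint: even integers in [2, 55]
Class 1: x < 2 — out-of-range invalid
Class 2: x in [2,55] but odd — wrong type invalid
Class 3: x in [2,55] and even — valid
Class 4: x > 55 — out-of-range invalid
Total equivalence classes: 4

4 equivalence classes


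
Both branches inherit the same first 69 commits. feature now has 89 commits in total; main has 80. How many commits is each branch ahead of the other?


Common ancestor: commit #69
feature commits after divergence: 89 - 69 = 20
main commits after divergence: 80 - 69 = 11
feature is 20 commits ahead of main
main is 11 commits ahead of feature

feature ahead: 20, main ahead: 11


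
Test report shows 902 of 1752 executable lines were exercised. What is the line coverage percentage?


Coverage = covered / total * 100
Coverage = 902 / 1752 * 100
Coverage = 51.48%

51.48%


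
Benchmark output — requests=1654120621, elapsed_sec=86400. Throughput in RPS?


Formula: throughput = requests / seconds
throughput = 1654120621 / 86400
throughput = 19144.91 requests/second

19144.91 requests/second


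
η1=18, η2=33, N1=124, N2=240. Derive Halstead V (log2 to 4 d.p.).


Formula: V = N * log2(η), where N = N1 + N2 and η = η1 + η2
η = 18 + 33 = 51
N = 124 + 240 = 364
log2(51) ≈ 5.6724
V = 364 * 5.6724 = 2064.75

2064.75


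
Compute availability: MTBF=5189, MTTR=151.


Availability = MTBF / (MTBF + MTTR)
Availability = 5189 / (5189 + 151)
Availability = 5189 / 5340
Availability = 97.1723%

97.1723%


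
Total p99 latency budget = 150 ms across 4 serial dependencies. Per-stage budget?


Formula: per_stage = total_budget / stages
per_stage = 150 / 4
per_stage = 37.5 ms

37.5 ms


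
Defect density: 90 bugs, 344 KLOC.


Defect density = defects / KLOC
Defect density = 90 / 344
Defect density = 0.262 defects/KLOC

0.262 defects/KLOC


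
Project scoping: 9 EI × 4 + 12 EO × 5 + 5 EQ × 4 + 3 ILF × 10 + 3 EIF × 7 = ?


UFP = EI*4 + EO*5 + EQ*4 + ILF*10 + EIF*7
UFP = 9*4 + 12*5 + 5*4 + 3*10 + 3*7
UFP = 36 + 60 + 20 + 30 + 21
UFP = 167

167


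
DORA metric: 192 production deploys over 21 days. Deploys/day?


Formula: deployments per day = releases / days
= 192 / 21
= 9.143 deploys/day
(equivalently, 64.0 deploys/week)

9.143 deploys/day


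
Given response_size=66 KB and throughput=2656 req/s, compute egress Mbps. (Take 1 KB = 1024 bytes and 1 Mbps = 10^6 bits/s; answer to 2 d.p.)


Formula: Mbps = payload_bytes * RPS * 8 / 1e6
Payload per request = 66 KB = 66 * 1024 = 67584 bytes
Total bytes/sec = 67584 * 2656 = 179503104
Total bits/sec = 179503104 * 8 = 1436024832
Mbps = 1436024832 / 1e6 = 1436.02

1436.02 Mbps


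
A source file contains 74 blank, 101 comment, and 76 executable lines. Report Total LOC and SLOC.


Total LOC = blank + comment + code
Total LOC = 74 + 101 + 76 = 251
SLOC (source only) = code = 76

Total LOC: 251, SLOC: 76


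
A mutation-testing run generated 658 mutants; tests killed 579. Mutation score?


Mutation score = killed / total * 100
Mutation score = 579 / 658 * 100
Mutation score = 87.99%

87.99%


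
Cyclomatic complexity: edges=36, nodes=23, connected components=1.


Formula: V(G) = E - N + 2P
V(G) = 36 - 23 + 2*1
V(G) = 13 + 2
V(G) = 15

15


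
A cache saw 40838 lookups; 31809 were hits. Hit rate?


Formula: hit rate = hits / (hits + misses) * 100
hit rate = 31809 / (31809 + 9029) * 100
hit rate = 31809 / 40838 * 100
hit rate = 77.89%

77.89%


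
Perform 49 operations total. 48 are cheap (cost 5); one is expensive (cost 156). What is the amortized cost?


Formula: Amortized cost = Total cost / Operations
Total cost = (48 * 5) + (1 * 156)
Total cost = 240 + 156 = 396
Amortized = 396 / 49 = 8.0816

8.0816


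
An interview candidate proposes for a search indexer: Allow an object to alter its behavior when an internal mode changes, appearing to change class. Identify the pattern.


This matches the State pattern

State


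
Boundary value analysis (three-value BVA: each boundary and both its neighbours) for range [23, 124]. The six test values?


Range: [23, 124]
Boundaries: just below min, min, min+1, max-1, max, just above max
Values: [22, 23, 24, 123, 124, 125]

[22, 23, 24, 123, 124, 125]


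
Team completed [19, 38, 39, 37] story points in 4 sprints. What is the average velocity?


Formula: Avg velocity = Total points / Number of sprints
Points: [19, 38, 39, 37]
Sum = 19 + 38 + 39 + 37 = 133
Avg velocity = 133 / 4 = 33.25 points/sprint

33.25 points/sprint


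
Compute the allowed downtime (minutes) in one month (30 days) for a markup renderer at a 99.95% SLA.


Formula: allowed downtime = period * (100 - SLA) / 100
Period (month (30 days)) = 43200 minutes
Unavailability fraction = (100 - 99.95) / 100
Allowed downtime = 43200 * (100 - 99.95) / 100
Allowed downtime = 21.6 minutes

21.6 minutes


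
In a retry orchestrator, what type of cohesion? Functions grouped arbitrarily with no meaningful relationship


Reasoning: Worst: random grouping
Type: Coincidental cohesion

Coincidental cohesion


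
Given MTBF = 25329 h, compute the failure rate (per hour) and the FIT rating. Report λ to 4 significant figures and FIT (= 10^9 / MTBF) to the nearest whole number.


Formula: λ = 1 / MTBF; FIT = λ × 1e9 = 1e9 / MTBF
λ = 1 / 25329 ≈ 3.948e-05 failures/hour
FIT = 1e9 / 25329 ≈ 39480 failures per 1e9 hours (nearest whole number)

λ = 3.948e-05 /h, FIT = 39480


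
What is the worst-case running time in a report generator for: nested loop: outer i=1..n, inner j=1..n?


Reasoning: n iterations times n iterations
Complexity: O(n^2)

O(n^2)


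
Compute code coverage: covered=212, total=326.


Coverage = covered / total * 100
Coverage = 212 / 326 * 100
Coverage = 65.03%

65.03%


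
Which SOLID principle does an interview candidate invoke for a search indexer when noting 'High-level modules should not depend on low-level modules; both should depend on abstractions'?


This describes the Dependency Inversion Principle (DIP)

Dependency Inversion Principle (DIP)


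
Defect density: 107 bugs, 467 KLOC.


Defect density = defects / KLOC
Defect density = 107 / 467
Defect density = 0.229 defects/KLOC

0.229 defects/KLOC


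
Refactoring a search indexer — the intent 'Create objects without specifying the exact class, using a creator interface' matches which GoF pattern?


This matches the Factory Method pattern

Factory Method


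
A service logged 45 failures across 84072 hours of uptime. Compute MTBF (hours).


Formula: MTBF = Total operating time / Number of failures
MTBF = 84072 / 45
MTBF = 1868.27 hours

1868.27 hours


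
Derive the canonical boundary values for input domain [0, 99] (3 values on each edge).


Range: [0, 99]
Boundaries: just below min, min, min+1, max-1, max, just above max
Values: [-1, 0, 1, 98, 99, 100]

[-1, 0, 1, 98, 99, 100]


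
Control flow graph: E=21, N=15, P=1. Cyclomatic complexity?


Formula: V(G) = E - N + 2P
V(G) = 21 - 15 + 2*1
V(G) = 6 + 2
V(G) = 8

8


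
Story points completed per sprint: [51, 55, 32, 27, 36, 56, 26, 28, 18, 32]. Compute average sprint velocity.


Formula: Avg velocity = Total points / Number of sprints
Points: [51, 55, 32, 27, 36, 56, 26, 28, 18, 32]
Sum = 51 + 55 + 32 + 27 + 36 + 56 + 26 + 28 + 18 + 32 = 361
Avg velocity = 361 / 10 = 36.1 points/sprint

36.1 points/sprint


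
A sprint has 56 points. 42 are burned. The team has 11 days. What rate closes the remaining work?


Formula: Required rate = Remaining points / Days left
Remaining = 56 - 42 = 14 points
Required rate = 14 / 11 = 1.27 points/day

1.27 points/day


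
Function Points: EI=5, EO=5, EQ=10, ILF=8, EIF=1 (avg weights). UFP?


UFP = EI*4 + EO*5 + EQ*4 + ILF*10 + EIF*7
UFP = 5*4 + 5*5 + 10*4 + 8*10 + 1*7
UFP = 20 + 25 + 40 + 80 + 7
UFP = 172

172


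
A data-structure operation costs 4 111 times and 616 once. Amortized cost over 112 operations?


Formula: Amortized cost = Total cost / Operations
Total cost = (111 * 4) + (1 * 616)
Total cost = 444 + 616 = 1060
Amortized = 1060 / 112 = 9.4643

9.4643


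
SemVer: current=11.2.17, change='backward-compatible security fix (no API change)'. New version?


Current: 11.2.17
Change category: 'backward-compatible security fix (no API change)' → patch bump
SemVer rule: patch bump → increment PATCH (MAJOR and MINOR unchanged)
New: 11.2.18

11.2.18


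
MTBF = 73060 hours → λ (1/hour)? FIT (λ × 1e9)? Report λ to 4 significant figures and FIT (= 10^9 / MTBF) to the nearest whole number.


Formula: λ = 1 / MTBF; FIT = λ × 1e9 = 1e9 / MTBF
λ = 1 / 73060 ≈ 1.369e-05 failures/hour
FIT = 1e9 / 73060 ≈ 13687 failures per 1e9 hours (nearest whole number)

λ = 1.369e-05 /h, FIT = 13687


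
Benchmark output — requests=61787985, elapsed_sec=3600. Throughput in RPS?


Formula: throughput = requests / seconds
throughput = 61787985 / 3600
throughput = 17163.33 requests/second

17163.33 requests/second


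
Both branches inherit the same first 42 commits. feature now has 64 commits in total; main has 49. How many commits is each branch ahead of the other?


Common ancestor: commit #42
feature commits after divergence: 64 - 42 = 22
main commits after divergence: 49 - 42 = 7
feature is 22 commits ahead of main
main is 7 commits ahead of feature

feature ahead: 22, main ahead: 7


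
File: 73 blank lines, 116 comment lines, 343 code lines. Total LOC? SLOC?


Total LOC = blank + comment + code
Total LOC = 73 + 116 + 343 = 532
SLOC (source only) = code = 343

Total LOC: 532, SLOC: 343


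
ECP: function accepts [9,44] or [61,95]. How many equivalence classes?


Valid ranges: [9,44] and [61,95]
Class 1: x < 9 — invalid
Class 2: 9 ≤ x ≤ 44 — valid
Class 3: 44 < x < 61 — invalid (gap between ranges)
Class 4: 61 ≤ x ≤ 95 — valid
Class 5: x > 95 — invalid
Total equivalence classes: 5

5 equivalence classes


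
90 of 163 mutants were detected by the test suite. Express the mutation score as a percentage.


Mutation score = killed / total * 100
Mutation score = 90 / 163 * 100
Mutation score = 55.21%

55.21%


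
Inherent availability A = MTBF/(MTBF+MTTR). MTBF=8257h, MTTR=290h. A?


Availability = MTBF / (MTBF + MTTR)
Availability = 8257 / (8257 + 290)
Availability = 8257 / 8547
Availability = 96.607%

96.607%


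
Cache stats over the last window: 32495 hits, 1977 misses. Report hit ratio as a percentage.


Formula: hit rate = hits / (hits + misses) * 100
hit rate = 32495 / (32495 + 1977) * 100
hit rate = 32495 / 34472 * 100
hit rate = 94.26%

94.26%


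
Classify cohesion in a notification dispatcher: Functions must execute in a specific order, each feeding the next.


Reasoning: Output of one is input to next
Type: Sequential cohesion

Sequential cohesion


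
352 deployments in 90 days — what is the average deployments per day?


Formula: deployments per day = releases / days
= 352 / 90
= 3.911 deploys/day
(equivalently, 27.38 deploys/week)

3.911 deploys/day


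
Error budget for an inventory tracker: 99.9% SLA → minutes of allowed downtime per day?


Formula: allowed downtime = period * (100 - SLA) / 100
Period (day) = 1440 minutes
Unavailability fraction = (100 - 99.9) / 100
Allowed downtime = 1440 * (100 - 99.9) / 100
Allowed downtime = 1.44 minutes

1.44 minutes


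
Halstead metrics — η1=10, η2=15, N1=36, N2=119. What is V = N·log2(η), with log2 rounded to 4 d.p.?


Formula: V = N * log2(η), where N = N1 + N2 and η = η1 + η2
η = 10 + 15 = 25
N = 36 + 119 = 155
log2(25) ≈ 4.6439
V = 155 * 4.6439 = 719.80

719.80


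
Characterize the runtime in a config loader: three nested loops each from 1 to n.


Reasoning: three levels of nesting over n
Complexity: O(n^3)

O(n^3)


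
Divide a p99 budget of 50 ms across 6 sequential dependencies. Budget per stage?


Formula: per_stage = total_budget / stages
per_stage = 50 / 6
per_stage = 8.33 ms

8.33 ms


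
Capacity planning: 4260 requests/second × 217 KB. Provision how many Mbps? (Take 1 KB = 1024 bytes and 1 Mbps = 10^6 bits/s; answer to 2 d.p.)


Formula: Mbps = payload_bytes * RPS * 8 / 1e6
Payload per request = 217 KB = 217 * 1024 = 222208 bytes
Total bytes/sec = 222208 * 4260 = 946606080
Total bits/sec = 946606080 * 8 = 7572848640
Mbps = 7572848640 / 1e6 = 7572.85

7572.85 Mbps


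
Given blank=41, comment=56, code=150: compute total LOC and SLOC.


Total LOC = blank + comment + code
Total LOC = 41 + 56 + 150 = 247
SLOC (source only) = code = 150

Total LOC: 247, SLOC: 150


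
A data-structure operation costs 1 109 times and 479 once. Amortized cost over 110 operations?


Formula: Amortized cost = Total cost / Operations
Total cost = (109 * 1) + (1 * 479)
Total cost = 109 + 479 = 588
Amortized = 588 / 110 = 5.3455

5.3455


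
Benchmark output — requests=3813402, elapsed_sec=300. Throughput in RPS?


Formula: throughput = requests / seconds
throughput = 3813402 / 300
throughput = 12711.34 requests/second

12711.34 requests/second


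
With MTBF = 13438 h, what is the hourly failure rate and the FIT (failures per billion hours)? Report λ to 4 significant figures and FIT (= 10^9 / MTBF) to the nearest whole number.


Formula: λ = 1 / MTBF; FIT = λ × 1e9 = 1e9 / MTBF
λ = 1 / 13438 ≈ 7.442e-05 failures/hour
FIT = 1e9 / 13438 ≈ 74416 failures per 1e9 hours (nearest whole number)

λ = 7.442e-05 /h, FIT = 74416


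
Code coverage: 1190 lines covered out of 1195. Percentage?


Coverage = covered / total * 100
Coverage = 1190 / 1195 * 100
Coverage = 99.58%

99.58%


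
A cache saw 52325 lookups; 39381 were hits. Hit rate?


Formula: hit rate = hits / (hits + misses) * 100
hit rate = 39381 / (39381 + 12944) * 100
hit rate = 39381 / 52325 * 100
hit rate = 75.26%

75.26%


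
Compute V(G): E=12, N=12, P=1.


Formula: V(G) = E - N + 2P
V(G) = 12 - 12 + 2*1
V(G) = 0 + 2
V(G) = 2

2


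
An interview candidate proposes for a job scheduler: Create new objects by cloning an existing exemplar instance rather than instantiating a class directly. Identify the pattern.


This matches the Prototype pattern

Prototype


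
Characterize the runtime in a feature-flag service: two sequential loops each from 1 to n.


Reasoning: sequential dominates: O(n) + O(n) = O(n)
Complexity: O(n)

O(n)


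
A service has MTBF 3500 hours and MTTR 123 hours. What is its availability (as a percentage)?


Availability = MTBF / (MTBF + MTTR)
Availability = 3500 / (3500 + 123)
Availability = 3500 / 3623
Availability = 96.605%

96.605%


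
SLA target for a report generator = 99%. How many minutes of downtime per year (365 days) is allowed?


Formula: allowed downtime = period * (100 - SLA) / 100
Period (year (365 days)) = 525600 minutes
Unavailability fraction = (100 - 99.0) / 100
Allowed downtime = 525600 * (100 - 99.0) / 100
Allowed downtime = 5256.0 minutes

5256.0 minutes


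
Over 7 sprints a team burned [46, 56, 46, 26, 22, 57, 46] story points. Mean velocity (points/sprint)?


Formula: Avg velocity = Total points / Number of sprints
Points: [46, 56, 46, 26, 22, 57, 46]
Sum = 46 + 56 + 46 + 26 + 22 + 57 + 46 = 299
Avg velocity = 299 / 7 = 42.71 points/sprint

42.71 points/sprint


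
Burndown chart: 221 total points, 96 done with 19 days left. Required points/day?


Formula: Required rate = Remaining points / Days left
Remaining = 221 - 96 = 125 points
Required rate = 125 / 19 = 6.58 points/day

6.58 points/day


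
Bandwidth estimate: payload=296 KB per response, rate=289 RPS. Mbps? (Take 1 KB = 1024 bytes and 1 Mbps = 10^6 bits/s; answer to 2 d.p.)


Formula: Mbps = payload_bytes * RPS * 8 / 1e6
Payload per request = 296 KB = 296 * 1024 = 303104 bytes
Total bytes/sec = 303104 * 289 = 87597056
Total bits/sec = 87597056 * 8 = 700776448
Mbps = 700776448 / 1e6 = 700.78

700.78 Mbps


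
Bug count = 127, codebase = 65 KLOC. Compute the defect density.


Defect density = defects / KLOC
Defect density = 127 / 65
Defect density = 1.954 defects/KLOC

1.954 defects/KLOC


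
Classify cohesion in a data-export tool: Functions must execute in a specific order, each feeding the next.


Reasoning: Output of one is input to next
Type: Sequential cohesion

Sequential cohesion


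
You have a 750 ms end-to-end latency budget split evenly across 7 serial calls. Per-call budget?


Formula: per_stage = total_budget / stages
per_stage = 750 / 7
per_stage = 107.14 ms

107.14 ms


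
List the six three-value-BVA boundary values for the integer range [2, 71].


Range: [2, 71]
Boundaries: just below min, min, min+1, max-1, max, just above max
Values: [1, 2, 3, 70, 71, 72]

[1, 2, 3, 70, 71, 72]


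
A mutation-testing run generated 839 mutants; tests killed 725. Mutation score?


Mutation score = killed / total * 100
Mutation score = 725 / 839 * 100
Mutation score = 86.41%

86.41%


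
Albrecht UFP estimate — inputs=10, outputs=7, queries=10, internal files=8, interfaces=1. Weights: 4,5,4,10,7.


UFP = EI*4 + EO*5 + EQ*4 + ILF*10 + EIF*7
UFP = 10*4 + 7*5 + 10*4 + 8*10 + 1*7
UFP = 40 + 35 + 40 + 80 + 7
UFP = 202

202


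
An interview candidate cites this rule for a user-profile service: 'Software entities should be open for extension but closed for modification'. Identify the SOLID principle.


This describes the Open/Closed Principle (OCP)

Open/Closed Principle (OCP)


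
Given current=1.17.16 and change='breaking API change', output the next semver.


Current: 1.17.16
Change category: 'breaking API change' → major bump
SemVer rule: major bump → increment MAJOR, reset MINOR and PATCH to 0
New: 2.0.0

2.0.0


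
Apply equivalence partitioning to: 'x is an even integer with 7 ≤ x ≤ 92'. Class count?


Constraint: even integers in [7, 92]
Class 1: x < 7 — out-of-range invalid
Class 2: x in [7,92] but odd — wrong type invalid
Class 3: x in [7,92] and even — valid
Class 4: x > 92 — out-of-range invalid
Total equivalence classes: 4

4 equivalence classes


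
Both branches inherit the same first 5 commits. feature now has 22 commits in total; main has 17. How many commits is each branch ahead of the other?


Common ancestor: commit #5
feature commits after divergence: 22 - 5 = 17
main commits after divergence: 17 - 5 = 12
feature is 17 commits ahead of main
main is 12 commits ahead of feature

feature ahead: 17, main ahead: 12


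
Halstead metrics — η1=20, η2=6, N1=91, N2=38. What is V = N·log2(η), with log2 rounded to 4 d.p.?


Formula: V = N * log2(η), where N = N1 + N2 and η = η1 + η2
η = 20 + 6 = 26
N = 91 + 38 = 129
log2(26) ≈ 4.7004
V = 129 * 4.7004 = 606.35

606.35


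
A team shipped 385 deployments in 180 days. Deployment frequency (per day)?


Formula: deployments per day = releases / days
= 385 / 180
= 2.139 deploys/day
(equivalently, 14.97 deploys/week)

2.139 deploys/day


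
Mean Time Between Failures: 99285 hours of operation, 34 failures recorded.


Formula: MTBF = Total operating time / Number of failures
MTBF = 99285 / 34
MTBF = 2920.15 hours

2920.15 hours


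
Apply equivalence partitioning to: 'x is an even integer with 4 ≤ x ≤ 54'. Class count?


Constraint: even integers in [4, 54]
Class 1: x < 4 — out-of-range invalid
Class 2: x in [4,54] but odd — wrong type invalid
Class 3: x in [4,54] and even — valid
Class 4: x > 54 — out-of-range invalid
Total equivalence classes: 4

4 equivalence classes


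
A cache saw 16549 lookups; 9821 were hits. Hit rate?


Formula: hit rate = hits / (hits + misses) * 100
hit rate = 9821 / (9821 + 6728) * 100
hit rate = 9821 / 16549 * 100
hit rate = 59.34%

59.34%


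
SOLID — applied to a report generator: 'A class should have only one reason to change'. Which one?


This describes the Single Responsibility Principle (SRP)

Single Responsibility Principle (SRP)


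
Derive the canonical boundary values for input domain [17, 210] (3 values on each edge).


Range: [17, 210]
Boundaries: just below min, min, min+1, max-1, max, just above max
Values: [16, 17, 18, 209, 210, 211]

[16, 17, 18, 209, 210, 211]


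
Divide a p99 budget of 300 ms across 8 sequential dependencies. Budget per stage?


Formula: per_stage = total_budget / stages
per_stage = 300 / 8
per_stage = 37.5 ms

37.5 ms


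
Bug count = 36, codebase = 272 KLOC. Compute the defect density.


Defect density = defects / KLOC
Defect density = 36 / 272
Defect density = 0.132 defects/KLOC

0.132 defects/KLOC


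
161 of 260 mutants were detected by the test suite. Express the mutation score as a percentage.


Mutation score = killed / total * 100
Mutation score = 161 / 260 * 100
Mutation score = 61.92%

61.92%


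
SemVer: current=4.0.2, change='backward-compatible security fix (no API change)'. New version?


Current: 4.0.2
Change category: 'backward-compatible security fix (no API change)' → patch bump
SemVer rule: patch bump → increment PATCH (MAJOR and MINOR unchanged)
New: 4.0.3

4.0.3


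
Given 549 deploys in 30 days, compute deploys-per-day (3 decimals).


Formula: deployments per day = releases / days
= 549 / 30
= 18.3 deploys/day
(equivalently, 128.1 deploys/week)

18.3 deploys/day


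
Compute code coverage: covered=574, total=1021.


Coverage = covered / total * 100
Coverage = 574 / 1021 * 100
Coverage = 56.22%

56.22%


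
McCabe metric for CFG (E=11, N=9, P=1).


Formula: V(G) = E - N + 2P
V(G) = 11 - 9 + 2*1
V(G) = 2 + 2
V(G) = 4

4


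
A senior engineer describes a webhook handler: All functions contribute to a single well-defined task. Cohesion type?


Reasoning: Best: single purpose
Type: Functional cohesion

Functional cohesion


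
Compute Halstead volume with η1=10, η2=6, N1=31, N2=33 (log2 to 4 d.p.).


Formula: V = N * log2(η), where N = N1 + N2 and η = η1 + η2
η = 10 + 6 = 16
N = 31 + 33 = 64
log2(16) ≈ 4.0000
V = 64 * 4.0000 = 256.00

256.00


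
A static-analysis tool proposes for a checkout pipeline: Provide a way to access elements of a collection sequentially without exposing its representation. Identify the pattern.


This matches the Iterator pattern

Iterator


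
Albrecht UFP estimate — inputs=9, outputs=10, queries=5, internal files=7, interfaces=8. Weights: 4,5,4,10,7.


UFP = EI*4 + EO*5 + EQ*4 + ILF*10 + EIF*7
UFP = 9*4 + 10*5 + 5*4 + 7*10 + 8*7
UFP = 36 + 50 + 20 + 70 + 56
UFP = 232

232


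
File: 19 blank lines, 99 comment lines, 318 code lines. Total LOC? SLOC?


Total LOC = blank + comment + code
Total LOC = 19 + 99 + 318 = 436
SLOC (source only) = code = 318

Total LOC: 436, SLOC: 318


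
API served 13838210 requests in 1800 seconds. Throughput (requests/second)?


Formula: throughput = requests / seconds
throughput = 13838210 / 1800
throughput = 7687.89 requests/second

7687.89 requests/second


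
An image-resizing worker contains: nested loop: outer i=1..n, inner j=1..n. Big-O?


Reasoning: n iterations times n iterations
Complexity: O(n^2)

O(n^2)


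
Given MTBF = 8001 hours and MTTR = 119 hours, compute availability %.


Availability = MTBF / (MTBF + MTTR)
Availability = 8001 / (8001 + 119)
Availability = 8001 / 8120
Availability = 98.5345%

98.5345%


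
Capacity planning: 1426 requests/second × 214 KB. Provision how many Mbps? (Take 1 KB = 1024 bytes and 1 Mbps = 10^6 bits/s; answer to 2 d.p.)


Formula: Mbps = payload_bytes * RPS * 8 / 1e6
Payload per request = 214 KB = 214 * 1024 = 219136 bytes
Total bytes/sec = 219136 * 1426 = 312487936
Total bits/sec = 312487936 * 8 = 2499903488
Mbps = 2499903488 / 1e6 = 2499.9

2499.9 Mbps


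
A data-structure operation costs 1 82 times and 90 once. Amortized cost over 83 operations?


Formula: Amortized cost = Total cost / Operations
Total cost = (82 * 1) + (1 * 90)
Total cost = 82 + 90 = 172
Amortized = 172 / 83 = 2.0723

2.0723


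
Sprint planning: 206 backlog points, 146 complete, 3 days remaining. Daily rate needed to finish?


Formula: Required rate = Remaining points / Days left
Remaining = 206 - 146 = 60 points
Required rate = 60 / 3 = 20.0 points/day

20.0 points/day


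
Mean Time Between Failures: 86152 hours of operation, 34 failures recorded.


Formula: MTBF = Total operating time / Number of failures
MTBF = 86152 / 34
MTBF = 2533.88 hours

2533.88 hours


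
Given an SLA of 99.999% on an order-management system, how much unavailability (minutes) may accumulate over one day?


Formula: allowed downtime = period * (100 - SLA) / 100
Period (day) = 1440 minutes
Unavailability fraction = (100 - 99.999) / 100
Allowed downtime = 1440 * (100 - 99.999) / 100
Allowed downtime = 0.0144 minutes

0.0144 minutes


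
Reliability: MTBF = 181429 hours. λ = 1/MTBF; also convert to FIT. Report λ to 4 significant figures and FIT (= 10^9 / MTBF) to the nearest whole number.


Formula: λ = 1 / MTBF; FIT = λ × 1e9 = 1e9 / MTBF
λ = 1 / 181429 ≈ 5.512e-06 failures/hour
FIT = 1e9 / 181429 ≈ 5512 failures per 1e9 hours (nearest whole number)

λ = 5.512e-06 /h, FIT = 5512


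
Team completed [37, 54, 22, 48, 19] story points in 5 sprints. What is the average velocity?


Formula: Avg velocity = Total points / Number of sprints
Points: [37, 54, 22, 48, 19]
Sum = 37 + 54 + 22 + 48 + 19 = 180
Avg velocity = 180 / 5 = 36.0 points/sprint

36.0 points/sprint


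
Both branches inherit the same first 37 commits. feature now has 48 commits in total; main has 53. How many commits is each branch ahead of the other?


Common ancestor: commit #37
feature commits after divergence: 48 - 37 = 11
main commits after divergence: 53 - 37 = 16
feature is 11 commits ahead of main
main is 16 commits ahead of feature

feature ahead: 11, main ahead: 16


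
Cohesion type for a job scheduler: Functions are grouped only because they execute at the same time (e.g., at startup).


Reasoning: Related by timing only
Type: Temporal cohesion

Temporal cohesion


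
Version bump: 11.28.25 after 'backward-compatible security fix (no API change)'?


Current: 11.28.25
Change category: 'backward-compatible security fix (no API change)' → patch bump
SemVer rule: patch bump → increment PATCH (MAJOR and MINOR unchanged)
New: 11.28.26

11.28.26


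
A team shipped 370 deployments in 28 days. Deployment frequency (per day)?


Formula: deployments per day = releases / days
= 370 / 28
= 13.214 deploys/day
(equivalently, 92.5 deploys/week)

13.214 deploys/day


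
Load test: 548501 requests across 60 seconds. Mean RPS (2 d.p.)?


Formula: throughput = requests / seconds
throughput = 548501 / 60
throughput = 9141.68 requests/second

9141.68 requests/second


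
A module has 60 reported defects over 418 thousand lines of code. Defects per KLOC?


Defect density = defects / KLOC
Defect density = 60 / 418
Defect density = 0.144 defects/KLOC

0.144 defects/KLOC


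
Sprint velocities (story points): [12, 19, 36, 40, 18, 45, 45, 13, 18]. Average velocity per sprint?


Formula: Avg velocity = Total points / Number of sprints
Points: [12, 19, 36, 40, 18, 45, 45, 13, 18]
Sum = 12 + 19 + 36 + 40 + 18 + 45 + 45 + 13 + 18 = 246
Avg velocity = 246 / 9 = 27.33 points/sprint

27.33 points/sprint


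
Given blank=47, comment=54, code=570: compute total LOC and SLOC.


Total LOC = blank + comment + code
Total LOC = 47 + 54 + 570 = 671
SLOC (source only) = code = 570

Total LOC: 671, SLOC: 570


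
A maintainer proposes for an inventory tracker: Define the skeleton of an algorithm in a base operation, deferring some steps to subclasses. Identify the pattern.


This matches the Template Method pattern

Template Method


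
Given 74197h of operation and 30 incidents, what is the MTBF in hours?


Formula: MTBF = Total operating time / Number of failures
MTBF = 74197 / 30
MTBF = 2473.23 hours

2473.23 hours


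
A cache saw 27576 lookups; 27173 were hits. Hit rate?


Formula: hit rate = hits / (hits + misses) * 100
hit rate = 27173 / (27173 + 403) * 100
hit rate = 27173 / 27576 * 100
hit rate = 98.54%

98.54%


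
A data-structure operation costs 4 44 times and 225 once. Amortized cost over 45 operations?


Formula: Amortized cost = Total cost / Operations
Total cost = (44 * 4) + (1 * 225)
Total cost = 176 + 225 = 401
Amortized = 401 / 45 = 8.9111

8.9111


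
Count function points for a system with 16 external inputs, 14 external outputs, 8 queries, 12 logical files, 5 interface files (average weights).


UFP = EI*4 + EO*5 + EQ*4 + ILF*10 + EIF*7
UFP = 16*4 + 14*5 + 8*4 + 12*10 + 5*7
UFP = 64 + 70 + 32 + 120 + 35
UFP = 321

321


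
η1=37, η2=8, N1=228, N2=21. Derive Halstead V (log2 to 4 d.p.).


Formula: V = N * log2(η), where N = N1 + N2 and η = η1 + η2
η = 37 + 8 = 45
N = 228 + 21 = 249
log2(45) ≈ 5.4919
V = 249 * 5.4919 = 1367.48

1367.48


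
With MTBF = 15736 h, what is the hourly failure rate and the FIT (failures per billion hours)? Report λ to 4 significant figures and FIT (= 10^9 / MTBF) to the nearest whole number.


Formula: λ = 1 / MTBF; FIT = λ × 1e9 = 1e9 / MTBF
λ = 1 / 15736 ≈ 6.355e-05 failures/hour
FIT = 1e9 / 15736 ≈ 63549 failures per 1e9 hours (nearest whole number)

λ = 6.355e-05 /h, FIT = 63549


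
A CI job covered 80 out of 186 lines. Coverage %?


Coverage = covered / total * 100
Coverage = 80 / 186 * 100
Coverage = 43.01%

43.01%


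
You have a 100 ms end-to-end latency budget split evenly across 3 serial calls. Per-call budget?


Formula: per_stage = total_budget / stages
per_stage = 100 / 3
per_stage = 33.33 ms

33.33 ms


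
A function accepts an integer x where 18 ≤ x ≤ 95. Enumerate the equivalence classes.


Valid range: [18, 95]
Class 1: x < 18 — invalid
Class 2: 18 ≤ x ≤ 95 — valid
Class 3: x > 95 — invalid
Total equivalence classes: 3

3 equivalence classes


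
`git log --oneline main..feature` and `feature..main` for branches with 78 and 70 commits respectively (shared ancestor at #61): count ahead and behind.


Common ancestor: commit #61
feature commits after divergence: 78 - 61 = 17
main commits after divergence: 70 - 61 = 9
feature is 17 commits ahead of main
main is 9 commits ahead of feature

feature ahead: 17, main ahead: 9


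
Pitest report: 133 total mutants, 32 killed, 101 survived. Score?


Mutation score = killed / total * 100
Mutation score = 32 / 133 * 100
Mutation score = 24.06%

24.06%


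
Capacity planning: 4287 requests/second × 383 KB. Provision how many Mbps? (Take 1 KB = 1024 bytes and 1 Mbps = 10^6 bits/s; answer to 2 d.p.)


Formula: Mbps = payload_bytes * RPS * 8 / 1e6
Payload per request = 383 KB = 383 * 1024 = 392192 bytes
Total bytes/sec = 392192 * 4287 = 1681327104
Total bits/sec = 1681327104 * 8 = 13450616832
Mbps = 13450616832 / 1e6 = 13450.62

13450.62 Mbps


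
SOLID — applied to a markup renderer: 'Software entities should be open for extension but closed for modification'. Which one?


This describes the Open/Closed Principle (OCP)

Open/Closed Principle (OCP)


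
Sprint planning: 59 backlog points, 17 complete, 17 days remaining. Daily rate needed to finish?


Formula: Required rate = Remaining points / Days left
Remaining = 59 - 17 = 42 points
Required rate = 42 / 17 = 2.47 points/day

2.47 points/day


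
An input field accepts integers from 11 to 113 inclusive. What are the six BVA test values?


Range: [11, 113]
Boundaries: just below min, min, min+1, max-1, max, just above max
Values: [10, 11, 12, 112, 113, 114]

[10, 11, 12, 112, 113, 114]


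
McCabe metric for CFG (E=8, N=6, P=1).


Formula: V(G) = E - N + 2P
V(G) = 8 - 6 + 2*1
V(G) = 2 + 2
V(G) = 4

4


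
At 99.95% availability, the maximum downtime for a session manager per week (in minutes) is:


Formula: allowed downtime = period * (100 - SLA) / 100
Period (week) = 10080 minutes
Unavailability fraction = (100 - 99.95) / 100
Allowed downtime = 10080 * (100 - 99.95) / 100
Allowed downtime = 5.04 minutes

5.04 minutes


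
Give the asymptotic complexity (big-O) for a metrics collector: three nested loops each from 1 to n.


Reasoning: three levels of nesting over n
Complexity: O(n^3)

O(n^3)


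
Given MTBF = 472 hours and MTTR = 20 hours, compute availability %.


Availability = MTBF / (MTBF + MTTR)
Availability = 472 / (472 + 20)
Availability = 472 / 492
Availability = 95.935%

95.935%


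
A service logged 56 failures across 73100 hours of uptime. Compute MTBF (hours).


Formula: MTBF = Total operating time / Number of failures
MTBF = 73100 / 56
MTBF = 1305.36 hours

1305.36 hours


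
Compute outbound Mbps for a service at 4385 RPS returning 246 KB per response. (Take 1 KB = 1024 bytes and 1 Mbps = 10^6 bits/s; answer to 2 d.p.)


Formula: Mbps = payload_bytes * RPS * 8 / 1e6
Payload per request = 246 KB = 246 * 1024 = 251904 bytes
Total bytes/sec = 251904 * 4385 = 1104599040
Total bits/sec = 1104599040 * 8 = 8836792320
Mbps = 8836792320 / 1e6 = 8836.79

8836.79 Mbps


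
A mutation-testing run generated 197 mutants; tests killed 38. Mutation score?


Mutation score = killed / total * 100
Mutation score = 38 / 197 * 100
Mutation score = 19.29%

19.29%


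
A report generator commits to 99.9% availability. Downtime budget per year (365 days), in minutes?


Formula: allowed downtime = period * (100 - SLA) / 100
Period (year (365 days)) = 525600 minutes
Unavailability fraction = (100 - 99.9) / 100
Allowed downtime = 525600 * (100 - 99.9) / 100
Allowed downtime = 525.6 minutes

525.6 minutes


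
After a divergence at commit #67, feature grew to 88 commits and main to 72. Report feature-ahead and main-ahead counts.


Common ancestor: commit #67
feature commits after divergence: 88 - 67 = 21
main commits after divergence: 72 - 67 = 5
feature is 21 commits ahead of main
main is 5 commits ahead of feature

feature ahead: 21, main ahead: 5


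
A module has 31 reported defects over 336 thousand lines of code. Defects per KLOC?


Defect density = defects / KLOC
Defect density = 31 / 336
Defect density = 0.092 defects/KLOC

0.092 defects/KLOC


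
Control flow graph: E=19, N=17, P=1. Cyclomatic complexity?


Formula: V(G) = E - N + 2P
V(G) = 19 - 17 + 2*1
V(G) = 2 + 2
V(G) = 4

4


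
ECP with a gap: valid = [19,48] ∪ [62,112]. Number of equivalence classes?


Valid ranges: [19,48] and [62,112]
Class 1: x < 19 — invalid
Class 2: 19 ≤ x ≤ 48 — valid
Class 3: 48 < x < 62 — invalid (gap between ranges)
Class 4: 62 ≤ x ≤ 112 — valid
Class 5: x > 112 — invalid
Total equivalence classes: 5

5 equivalence classes


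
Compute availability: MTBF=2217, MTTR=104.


Availability = MTBF / (MTBF + MTTR)
Availability = 2217 / (2217 + 104)
Availability = 2217 / 2321
Availability = 95.5192%

95.5192%


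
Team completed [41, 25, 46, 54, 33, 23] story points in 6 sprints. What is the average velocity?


Formula: Avg velocity = Total points / Number of sprints
Points: [41, 25, 46, 54, 33, 23]
Sum = 41 + 25 + 46 + 54 + 33 + 23 = 222
Avg velocity = 222 / 6 = 37.0 points/sprint

37.0 points/sprint


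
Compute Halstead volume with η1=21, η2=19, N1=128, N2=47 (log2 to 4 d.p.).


Formula: V = N * log2(η), where N = N1 + N2 and η = η1 + η2
η = 21 + 19 = 40
N = 128 + 47 = 175
log2(40) ≈ 5.3219
V = 175 * 5.3219 = 931.33

931.33


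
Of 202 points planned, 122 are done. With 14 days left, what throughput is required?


Formula: Required rate = Remaining points / Days left
Remaining = 202 - 122 = 80 points
Required rate = 80 / 14 = 5.71 points/day

5.71 points/day


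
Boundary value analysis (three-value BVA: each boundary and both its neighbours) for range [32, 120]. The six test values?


Range: [32, 120]
Boundaries: just below min, min, min+1, max-1, max, just above max
Values: [31, 32, 33, 119, 120, 121]

[31, 32, 33, 119, 120, 121]


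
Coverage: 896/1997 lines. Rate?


Coverage = covered / total * 100
Coverage = 896 / 1997 * 100
Coverage = 44.87%

44.87%


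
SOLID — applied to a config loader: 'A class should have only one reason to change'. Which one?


This describes the Single Responsibility Principle (SRP)

Single Responsibility Principle (SRP)


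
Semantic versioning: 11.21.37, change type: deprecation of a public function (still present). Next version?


Current: 11.21.37
Change category: 'deprecation of a public function (still present)' → minor bump
SemVer rule: minor bump → increment MINOR, reset PATCH to 0 (MAJOR unchanged)
New: 11.22.0

11.22.0


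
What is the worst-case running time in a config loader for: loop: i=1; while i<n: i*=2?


Reasoning: i doubles each step so iterations are log2(n)
Complexity: O(log n)

O(log n)


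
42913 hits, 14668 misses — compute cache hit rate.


Formula: hit rate = hits / (hits + misses) * 100
hit rate = 42913 / (42913 + 14668) * 100
hit rate = 42913 / 57581 * 100
hit rate = 74.53%

74.53%


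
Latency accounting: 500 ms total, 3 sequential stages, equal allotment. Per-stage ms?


Formula: per_stage = total_budget / stages
per_stage = 500 / 3
per_stage = 166.67 ms

166.67 ms


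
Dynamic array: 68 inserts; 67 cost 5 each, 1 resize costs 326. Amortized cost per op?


Formula: Amortized cost = Total cost / Operations
Total cost = (67 * 5) + (1 * 326)
Total cost = 335 + 326 = 661
Amortized = 661 / 68 = 9.7206

9.7206


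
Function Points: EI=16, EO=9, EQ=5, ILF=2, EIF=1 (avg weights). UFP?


UFP = EI*4 + EO*5 + EQ*4 + ILF*10 + EIF*7
UFP = 16*4 + 9*5 + 5*4 + 2*10 + 1*7
UFP = 64 + 45 + 20 + 20 + 7
UFP = 156

156


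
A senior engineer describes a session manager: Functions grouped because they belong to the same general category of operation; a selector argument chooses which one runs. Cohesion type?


Reasoning: Grouped by category of activity, not by data or sequence
Type: Logical cohesion

Logical cohesion
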